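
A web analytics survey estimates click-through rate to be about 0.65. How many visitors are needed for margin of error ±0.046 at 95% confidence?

n = z²p(1-p)/E² = 1.96²×0.65×0.35/0.046² = 413.03 → n = 414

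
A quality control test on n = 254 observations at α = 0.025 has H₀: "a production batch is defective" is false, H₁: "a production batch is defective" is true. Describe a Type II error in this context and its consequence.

Type II error: failing to reject H₀ when it is false — concluding that a production batch is defective is not supported when in fact it is. Consequence: shipping a defective batch — faulty products reach customers.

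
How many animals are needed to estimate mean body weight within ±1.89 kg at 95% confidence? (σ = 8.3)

n = (z*σ/E)² = (1.96×8.3/1.89)² = 74.1 → n = 75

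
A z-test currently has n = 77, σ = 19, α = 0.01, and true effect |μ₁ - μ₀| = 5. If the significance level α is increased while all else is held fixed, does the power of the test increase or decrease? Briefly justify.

Power increases: a larger α lowers the critical value, so more of the H₁ sampling distribution falls in the rejection region.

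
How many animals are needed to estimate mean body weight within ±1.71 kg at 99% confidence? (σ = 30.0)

n = (z*σ/E)² = (2.576×30.0/1.71)² = 2042.4 → n = 2043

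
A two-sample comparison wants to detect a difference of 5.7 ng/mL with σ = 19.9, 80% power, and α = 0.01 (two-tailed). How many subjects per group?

n per group = 2(z_α/2 + z_β)²σ²/d² = 2×(2.576 + 0.84)²×19.9²/5.7² = 284.5 → n = 285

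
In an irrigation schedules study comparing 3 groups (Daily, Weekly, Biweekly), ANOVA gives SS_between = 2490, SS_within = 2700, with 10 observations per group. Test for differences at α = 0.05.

df_between = 2, df_within = 27. F = MS_between/MS_within = 1245.0/100.0 = 12.45. F_crit ≈ 3.354. Reject H₀. At least one mean differs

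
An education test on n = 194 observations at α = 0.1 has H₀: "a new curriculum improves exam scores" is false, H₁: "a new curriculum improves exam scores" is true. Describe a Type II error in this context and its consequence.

Type II error: failing to reject H₀ when it is false — concluding that a new curriculum improves exam scores is not supported when in fact it is. Consequence: keeping the old curriculum when the new one would have helped students.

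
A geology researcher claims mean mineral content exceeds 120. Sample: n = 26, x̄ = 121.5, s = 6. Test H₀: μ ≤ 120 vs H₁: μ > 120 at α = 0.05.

t = (121.5 - 120)/(6/√26) = 1.275, df = 25. Critical t = 1.708. Fail to reject H₀.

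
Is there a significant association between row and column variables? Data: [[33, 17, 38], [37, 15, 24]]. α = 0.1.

χ² = 2.651. df = 2, critical = 4.605. Fail to reject H₀. No evidence of dependence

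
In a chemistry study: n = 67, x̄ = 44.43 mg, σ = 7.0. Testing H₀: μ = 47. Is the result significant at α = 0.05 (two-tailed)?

z = (44.43 - 47)/(7.0/√67) = -3.005. Since |z| > 1.96, significant at α = 0.05.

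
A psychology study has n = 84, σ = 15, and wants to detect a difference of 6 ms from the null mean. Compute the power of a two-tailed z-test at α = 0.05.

SE = σ/√n = 15/√84 = 1.637. Non-centrality λ = d/SE = 6/1.637 = 3.666. Power ≈ Φ(λ - z_{α/2}) = Φ(3.666 - 1.96) = Φ(1.706) = 0.956.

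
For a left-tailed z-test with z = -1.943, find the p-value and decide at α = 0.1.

p = P(Z < -1.943) = Φ(-1.943) ≈ 0.026. Since p < 0.1, reject H₀ (significant) at α = 0.1.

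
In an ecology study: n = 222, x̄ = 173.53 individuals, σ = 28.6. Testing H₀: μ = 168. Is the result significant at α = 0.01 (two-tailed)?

z = (173.53 - 168)/(28.6/√222) = 2.881. Since |z| > 2.576, significant at α = 0.01.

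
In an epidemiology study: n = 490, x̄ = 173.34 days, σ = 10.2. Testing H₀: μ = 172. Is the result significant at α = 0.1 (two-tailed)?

z = (173.34 - 172)/(10.2/√490) = 2.908. Since |z| > 1.645, significant at α = 0.1.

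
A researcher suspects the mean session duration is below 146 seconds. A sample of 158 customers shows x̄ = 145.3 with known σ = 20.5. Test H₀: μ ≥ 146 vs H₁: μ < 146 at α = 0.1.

z = -0.429. Critical value: -1.28. Fail to reject H₀.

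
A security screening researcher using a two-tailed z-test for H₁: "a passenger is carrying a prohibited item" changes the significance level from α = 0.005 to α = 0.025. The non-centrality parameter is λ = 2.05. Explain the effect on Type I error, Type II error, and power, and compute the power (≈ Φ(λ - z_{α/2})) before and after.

Increasing α from 0.005 to 0.025:
• Type I error rate increases (α is the Type I rate by definition).
• Critical value moves from z_{α/2} = 2.807 to 2.241, so power = Φ(λ - z_{α/2}) goes from Φ(2.05 - 2.807) = 0.225 to Φ(2.05 - 2.241) = 0.424.
• Type II error rate β = 1 - power therefore decreases (0.775 → 0.576).
Appropriate when false negatives are costly — here, letting a prohibited item through — security breach.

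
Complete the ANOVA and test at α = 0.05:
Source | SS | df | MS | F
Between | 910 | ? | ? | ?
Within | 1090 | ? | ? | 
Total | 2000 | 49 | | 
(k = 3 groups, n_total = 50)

df_between = 2, df_within = 47. MS_between = 455.0, MS_within = 23.19. F = 19.619, F_crit ≈ 3.195. Reject H₀.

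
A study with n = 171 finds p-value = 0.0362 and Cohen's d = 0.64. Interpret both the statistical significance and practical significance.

Statistically significant (p = 0.0362 < 0.05). Cohen's d = 0.64 indicates a medium effect size. Both statistical and practical significance should be considered.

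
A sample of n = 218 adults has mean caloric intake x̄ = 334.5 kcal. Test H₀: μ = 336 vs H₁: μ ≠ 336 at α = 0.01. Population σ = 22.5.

z = (x̄ - μ₀)/(σ/√n) = (334.5 - 336)/(22.5/√218) = -0.984. Critical value: ±2.576. Since |-0.984| ≤ 2.576, Fail to reject H₀.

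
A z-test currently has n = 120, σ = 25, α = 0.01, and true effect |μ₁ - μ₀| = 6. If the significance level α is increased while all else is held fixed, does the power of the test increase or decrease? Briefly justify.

Power increases: a larger α lowers the critical value, so more of the H₁ sampling distribution falls in the rejection region.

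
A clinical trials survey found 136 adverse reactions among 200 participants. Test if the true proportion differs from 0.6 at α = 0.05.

p̂ = 0.68, p₀ = 0.6. z = (p̂ - p₀)/√(p₀(1-p₀)/n) = 2.309. Critical: ±1.96. Reject H₀.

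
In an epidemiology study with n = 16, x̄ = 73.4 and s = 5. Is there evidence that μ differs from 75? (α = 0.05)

t = (x̄ - μ₀)/(s/√n) = (73.4 - 75)/(5/√16) = -1.28. df = 15, critical t = ±2.131. Fail to reject H₀.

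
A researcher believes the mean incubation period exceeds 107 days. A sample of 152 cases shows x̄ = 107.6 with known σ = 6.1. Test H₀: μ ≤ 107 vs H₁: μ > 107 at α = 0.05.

z = 1.213. Critical value: 1.645. Fail to reject H₀.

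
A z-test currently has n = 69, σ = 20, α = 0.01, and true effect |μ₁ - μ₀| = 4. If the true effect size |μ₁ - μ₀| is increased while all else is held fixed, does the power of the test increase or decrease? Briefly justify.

Power increases: a larger true effect increases the non-centrality λ = |μ₁ - μ₀|/(σ/√n).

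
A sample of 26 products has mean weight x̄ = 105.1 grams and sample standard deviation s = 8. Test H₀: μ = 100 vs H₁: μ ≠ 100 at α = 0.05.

t = (x̄ - μ₀)/(s/√n) = (105.1 - 100)/(8/√26) = 3.251. df = 25, critical t = ±2.06. Reject H₀.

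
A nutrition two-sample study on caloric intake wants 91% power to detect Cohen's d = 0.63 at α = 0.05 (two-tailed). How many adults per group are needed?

z_{α/2} = 1.96, z_β = Φ⁻¹(0.91) = 1.341. For medium effect (d = 0.63): n per group = 2(z_{α/2} + z_β)²/d² = 2(1.96 + 1.341)²/0.63² = 54.9 → 55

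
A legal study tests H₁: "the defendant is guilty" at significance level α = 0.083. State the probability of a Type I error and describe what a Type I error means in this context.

P(Type I error) = α = 0.083. A Type I error is rejecting H₀ when H₀ is actually true (false positive) — here, concluding that the defendant is guilty when in fact this is not the case. Consequence: convicting an innocent person.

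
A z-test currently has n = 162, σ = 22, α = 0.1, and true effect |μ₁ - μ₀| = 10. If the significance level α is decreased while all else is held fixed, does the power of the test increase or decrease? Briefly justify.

Power decreases: a smaller α raises the critical value, so less of the H₁ sampling distribution falls in the rejection region.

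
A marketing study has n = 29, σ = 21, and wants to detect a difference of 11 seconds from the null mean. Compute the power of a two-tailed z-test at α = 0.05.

SE = σ/√n = 21/√29 = 3.9. Non-centrality λ = d/SE = 11/3.9 = 2.821. Power ≈ Φ(λ - z_{α/2}) = Φ(2.821 - 1.96) = Φ(0.861) = 0.805.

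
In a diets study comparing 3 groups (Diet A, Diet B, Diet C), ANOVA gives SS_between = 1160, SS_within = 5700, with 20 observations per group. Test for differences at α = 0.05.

df_between = 2, df_within = 57. F = MS_between/MS_within = 580.0/100.0 = 5.8. F_crit ≈ 3.159. Reject H₀. At least one mean differs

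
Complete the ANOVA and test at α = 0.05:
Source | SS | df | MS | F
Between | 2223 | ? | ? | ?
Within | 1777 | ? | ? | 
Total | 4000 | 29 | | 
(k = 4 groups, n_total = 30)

df_between = 3, df_within = 26. MS_between = 741.0, MS_within = 68.35. F = 10.842, F_crit ≈ 2.975. Reject H₀.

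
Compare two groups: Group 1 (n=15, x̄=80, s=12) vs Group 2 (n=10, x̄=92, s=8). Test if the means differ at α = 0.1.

Pooled sp = 10.62. t = -2.769, df = 23. Critical t = ±1.714. Reject H₀.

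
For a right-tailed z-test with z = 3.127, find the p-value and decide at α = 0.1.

p = P(Z > 3.127) = 1 - Φ(3.127) ≈ 0.0009. Since p < 0.1, reject H₀ (significant) at α = 0.1.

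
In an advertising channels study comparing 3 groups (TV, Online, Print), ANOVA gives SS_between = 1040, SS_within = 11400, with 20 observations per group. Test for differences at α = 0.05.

df_between = 2, df_within = 57. F = MS_between/MS_within = 520.0/200.0 = 2.6. F_crit ≈ 3.159. Fail to reject H₀.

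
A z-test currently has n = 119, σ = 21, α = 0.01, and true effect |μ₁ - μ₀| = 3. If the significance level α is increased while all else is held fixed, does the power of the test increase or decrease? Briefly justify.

Power increases: a larger α lowers the critical value, so more of the H₁ sampling distribution falls in the rejection region.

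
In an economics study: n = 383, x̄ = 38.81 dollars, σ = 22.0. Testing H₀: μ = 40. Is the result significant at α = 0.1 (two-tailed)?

z = (38.81 - 40)/(22.0/√383) = -1.059. Since |z| ≤ 1.645, not significant at α = 0.1.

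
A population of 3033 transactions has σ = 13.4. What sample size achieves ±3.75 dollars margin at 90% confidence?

Without FPC: n₀ = (1.645×13.4/3.75)² = 34.552. With FPC: n = n₀N/(n₀+N-1) = 34.2 → n = 35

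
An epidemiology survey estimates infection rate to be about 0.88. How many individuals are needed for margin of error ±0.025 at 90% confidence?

n = z²p(1-p)/E² = 1.645²×0.88×0.12/0.025² = 457.2 → n = 458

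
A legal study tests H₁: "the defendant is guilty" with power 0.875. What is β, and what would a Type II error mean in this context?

β = 1 - power = 1 - 0.875 = 0.125. A Type II error is failing to reject H₀ when H₀ is false (false negative) — here, failing to conclude that the defendant is guilty when in fact it is true. Consequence: acquitting a guilty person.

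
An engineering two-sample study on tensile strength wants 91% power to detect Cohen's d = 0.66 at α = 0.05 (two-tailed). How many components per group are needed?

z_{α/2} = 1.96, z_β = Φ⁻¹(0.91) = 1.341. For medium effect (d = 0.66): n per group = 2(z_{α/2} + z_β)²/d² = 2(1.96 + 1.341)²/0.66² = 50.03 → 51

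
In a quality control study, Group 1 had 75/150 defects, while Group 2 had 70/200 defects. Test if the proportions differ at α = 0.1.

p̂₁ = 0.5, p̂₂ = 0.35, pooled p̂ = 0.414. z = 2.819. Critical: ±1.645. Reject H₀.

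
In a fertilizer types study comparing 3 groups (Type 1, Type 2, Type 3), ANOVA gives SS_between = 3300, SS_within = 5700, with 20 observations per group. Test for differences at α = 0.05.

df_between = 2, df_within = 57. F = MS_between/MS_within = 1650.0/100.0 = 16.5. F_crit ≈ 3.159. Reject H₀. At least one mean differs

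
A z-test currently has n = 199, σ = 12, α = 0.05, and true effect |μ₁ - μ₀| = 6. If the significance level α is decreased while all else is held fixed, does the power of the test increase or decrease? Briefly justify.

Power decreases: a smaller α raises the critical value, so less of the H₁ sampling distribution falls in the rejection region.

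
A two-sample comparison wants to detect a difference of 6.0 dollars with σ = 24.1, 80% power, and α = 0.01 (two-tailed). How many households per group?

n per group = 2(z_α/2 + z_β)²σ²/d² = 2×(2.576 + 0.84)²×24.1²/6.0² = 376.5 → n = 377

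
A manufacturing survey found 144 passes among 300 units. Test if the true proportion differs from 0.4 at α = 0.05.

p̂ = 0.48, p₀ = 0.4. z = (p̂ - p₀)/√(p₀(1-p₀)/n) = 2.828. Critical: ±1.96. Reject H₀.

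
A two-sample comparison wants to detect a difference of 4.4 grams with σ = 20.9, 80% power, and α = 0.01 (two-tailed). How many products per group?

n per group = 2(z_α/2 + z_β)²σ²/d² = 2×(2.576 + 0.84)²×20.9²/4.4² = 526.6 → n = 527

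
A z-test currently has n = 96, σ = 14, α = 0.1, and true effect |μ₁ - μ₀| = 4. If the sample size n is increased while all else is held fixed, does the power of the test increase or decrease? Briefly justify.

Power increases: a larger n shrinks the standard error σ/√n, moving the sampling distribution under H₁ further from the critical value.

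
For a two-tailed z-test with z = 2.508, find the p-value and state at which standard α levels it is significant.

p = 2·P(Z > |2.508|) = 2·(1 - Φ(2.508)) ≈ 0.0121. Significant at α = 0.1; Significant at α = 0.05.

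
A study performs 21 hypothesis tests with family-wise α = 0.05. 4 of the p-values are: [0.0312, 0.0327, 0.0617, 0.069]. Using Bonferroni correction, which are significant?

Bonferroni α = 0.05/21 = 0.00238. None of the given p-values are significant.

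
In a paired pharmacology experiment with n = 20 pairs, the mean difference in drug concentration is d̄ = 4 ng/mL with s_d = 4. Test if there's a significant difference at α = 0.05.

t = d̄/(s_d/√n) = 4/(4/√20) = 4.472. df = 19, critical t = ±2.093. Reject H₀.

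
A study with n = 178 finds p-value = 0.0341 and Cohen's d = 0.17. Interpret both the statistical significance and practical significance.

Statistically significant (p = 0.0341 < 0.05). Cohen's d = 0.17 indicates a very small effect size. Both statistical and practical significance should be considered.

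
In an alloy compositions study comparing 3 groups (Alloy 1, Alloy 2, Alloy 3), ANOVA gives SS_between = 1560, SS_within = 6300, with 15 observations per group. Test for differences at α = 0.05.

df_between = 2, df_within = 42. F = MS_between/MS_within = 780.0/150.0 = 5.2. F_crit ≈ 3.22. Reject H₀. At least one mean differs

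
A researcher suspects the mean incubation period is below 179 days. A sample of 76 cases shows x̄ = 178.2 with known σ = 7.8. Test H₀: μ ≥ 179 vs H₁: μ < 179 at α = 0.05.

z = -0.894. Critical value: -1.645. Fail to reject H₀.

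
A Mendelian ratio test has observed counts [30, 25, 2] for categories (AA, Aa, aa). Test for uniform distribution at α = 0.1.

Expected = 19 each. χ² = Σ(O-E)²/E = 23.474. df = 2, critical value = 4.605. Reject H₀.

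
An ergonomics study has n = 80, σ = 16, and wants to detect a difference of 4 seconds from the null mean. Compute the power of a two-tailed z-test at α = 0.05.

SE = σ/√n = 16/√80 = 1.789. Non-centrality λ = d/SE = 4/1.789 = 2.236. Power ≈ Φ(λ - z_{α/2}) = Φ(2.236 - 1.96) = Φ(0.276) = 0.609.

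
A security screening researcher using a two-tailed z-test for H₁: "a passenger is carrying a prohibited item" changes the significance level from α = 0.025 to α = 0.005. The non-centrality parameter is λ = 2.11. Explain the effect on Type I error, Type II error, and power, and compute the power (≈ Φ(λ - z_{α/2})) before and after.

Decreasing α from 0.025 to 0.005:
• Type I error rate decreases (α is the Type I rate by definition).
• Critical value moves from z_{α/2} = 2.241 to 2.807, so power = Φ(λ - z_{α/2}) goes from Φ(2.11 - 2.241) = 0.448 to Φ(2.11 - 2.807) = 0.243.
• Type II error rate β = 1 - power therefore increases (0.552 → 0.757).
Appropriate when false positives are costly — here, detaining an innocent passenger — delay and inconvenience.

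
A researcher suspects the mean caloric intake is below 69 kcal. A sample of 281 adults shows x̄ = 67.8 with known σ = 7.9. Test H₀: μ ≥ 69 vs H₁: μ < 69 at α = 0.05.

z = -2.546. Critical value: -1.645. Reject H₀.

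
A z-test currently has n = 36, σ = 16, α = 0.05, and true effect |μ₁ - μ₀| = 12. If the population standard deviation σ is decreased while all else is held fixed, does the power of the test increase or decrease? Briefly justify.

Power increases: a smaller σ shrinks the standard error σ/√n, moving the sampling distribution under H₁ further from the critical value.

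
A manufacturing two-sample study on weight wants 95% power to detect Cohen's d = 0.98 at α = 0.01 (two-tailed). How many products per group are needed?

z_{α/2} = 2.576, z_β = Φ⁻¹(0.95) = 1.645. For large effect (d = 0.98): n per group = 2(z_{α/2} + z_β)²/d² = 2(2.576 + 1.645)²/0.98² = 37.1 → 38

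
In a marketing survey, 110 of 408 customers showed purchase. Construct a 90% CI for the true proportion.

p̂ = 0.27. CI = p̂ ± z*√(p̂(1-p̂)/n) = (0.233, 0.306)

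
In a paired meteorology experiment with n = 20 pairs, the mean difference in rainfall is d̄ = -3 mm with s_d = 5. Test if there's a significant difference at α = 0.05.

t = d̄/(s_d/√n) = -3/(5/√20) = -2.683. df = 19, critical t = ±2.093. Reject H₀.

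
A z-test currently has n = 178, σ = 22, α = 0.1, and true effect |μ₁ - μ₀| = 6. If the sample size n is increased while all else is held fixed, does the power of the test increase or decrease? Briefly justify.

Power increases: a larger n shrinks the standard error σ/√n, moving the sampling distribution under H₁ further from the critical value.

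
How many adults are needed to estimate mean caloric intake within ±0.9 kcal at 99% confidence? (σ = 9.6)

n = (z*σ/E)² = (2.576×9.6/0.9)² = 755.004 → n = 756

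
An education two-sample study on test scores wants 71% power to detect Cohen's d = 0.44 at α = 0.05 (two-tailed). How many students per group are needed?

z_{α/2} = 1.96, z_β = Φ⁻¹(0.71) = 0.553. For small effect (d = 0.44): n per group = 2(z_{α/2} + z_β)²/d² = 2(1.96 + 0.553)²/0.44² = 65.2 → 66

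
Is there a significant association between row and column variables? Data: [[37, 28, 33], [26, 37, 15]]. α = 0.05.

χ² = 7.744. df = 2, critical = 5.991. Reject H₀. Variables are dependent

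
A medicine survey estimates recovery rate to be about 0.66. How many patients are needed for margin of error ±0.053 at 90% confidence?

n = z²p(1-p)/E² = 1.645²×0.66×0.34/0.053² = 216.2 → n = 217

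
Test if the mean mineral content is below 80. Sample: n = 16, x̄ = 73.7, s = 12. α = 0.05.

t = (73.7 - 80)/(12/√16) = -2.1, df = 15. Critical t = -1.753. Reject H₀.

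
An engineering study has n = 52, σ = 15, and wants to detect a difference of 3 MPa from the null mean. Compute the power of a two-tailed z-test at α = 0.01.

SE = σ/√n = 15/√52 = 2.08. Non-centrality λ = d/SE = 3/2.08 = 1.442. Power ≈ Φ(λ - z_{α/2}) = Φ(1.442 - 2.576) = Φ(-1.134) = 0.128.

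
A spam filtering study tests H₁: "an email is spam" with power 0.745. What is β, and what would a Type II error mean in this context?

β = 1 - power = 1 - 0.745 = 0.255. A Type II error is failing to reject H₀ when H₀ is false (false negative) — here, failing to conclude that an email is spam when in fact it is true. Consequence: a spam email lands in the inbox.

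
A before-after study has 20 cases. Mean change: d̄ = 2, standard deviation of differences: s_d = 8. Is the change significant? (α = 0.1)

t = d̄/(s_d/√n) = 2/(8/√20) = 1.118. df = 19, critical t = ±1.729. Fail to reject H₀.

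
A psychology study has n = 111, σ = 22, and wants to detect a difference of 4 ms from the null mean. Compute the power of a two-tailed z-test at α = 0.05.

SE = σ/√n = 22/√111 = 2.088. Non-centrality λ = d/SE = 4/2.088 = 1.916. Power ≈ Φ(λ - z_{α/2}) = Φ(1.916 - 1.96) = Φ(-0.044) = 0.482.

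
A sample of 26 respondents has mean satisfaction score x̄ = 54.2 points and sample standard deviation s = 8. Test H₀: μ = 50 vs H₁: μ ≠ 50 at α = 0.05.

t = (x̄ - μ₀)/(s/√n) = (54.2 - 50)/(8/√26) = 2.677. df = 25, critical t = ±2.06. Reject H₀.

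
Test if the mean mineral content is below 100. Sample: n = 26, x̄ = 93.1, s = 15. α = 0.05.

t = (93.1 - 100)/(15/√26) = -2.346, df = 25. Critical t = -1.708. Reject H₀.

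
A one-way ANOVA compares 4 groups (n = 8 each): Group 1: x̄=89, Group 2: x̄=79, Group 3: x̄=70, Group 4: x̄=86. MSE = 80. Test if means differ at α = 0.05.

Grand mean = 81.0. SS_between = 1712.0, MS_between = 570.67. F = 7.133, F_crit ≈ 2.947. Reject H₀.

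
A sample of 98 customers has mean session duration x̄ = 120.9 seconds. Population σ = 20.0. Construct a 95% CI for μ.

CI = x̄ ± z*(σ/√n) = 120.9 ± 1.96(20.0/√98) = 120.9 ± 3.96 = (116.94, 124.86)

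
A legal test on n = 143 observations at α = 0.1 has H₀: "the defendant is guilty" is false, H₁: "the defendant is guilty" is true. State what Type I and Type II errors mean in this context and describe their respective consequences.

Type I (false positive): concluding that the defendant is guilty when it is not — convicting an innocent person. Type II (false negative): failing to conclude that the defendant is guilty when it is — acquitting a guilty person. Which is costlier depends on domain priorities and is a judgement call rather than a statistical fact.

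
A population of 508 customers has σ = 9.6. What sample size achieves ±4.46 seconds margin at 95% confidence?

Without FPC: n₀ = (1.96×9.6/4.46)² = 17.799. With FPC: n = n₀N/(n₀+N-1) = 17.2 → n = 18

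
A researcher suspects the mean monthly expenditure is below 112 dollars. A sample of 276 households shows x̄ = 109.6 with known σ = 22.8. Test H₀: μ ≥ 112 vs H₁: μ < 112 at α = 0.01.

z = -1.749. Critical value: -2.33. Fail to reject H₀.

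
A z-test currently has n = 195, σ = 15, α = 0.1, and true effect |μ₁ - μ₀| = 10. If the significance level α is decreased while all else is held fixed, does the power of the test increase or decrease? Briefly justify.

Power decreases: a smaller α raises the critical value, so less of the H₁ sampling distribution falls in the rejection region.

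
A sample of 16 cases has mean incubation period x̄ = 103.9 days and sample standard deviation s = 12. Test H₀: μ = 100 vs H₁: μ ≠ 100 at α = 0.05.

t = (x̄ - μ₀)/(s/√n) = (103.9 - 100)/(12/√16) = 1.3. df = 15, critical t = ±2.131. Fail to reject H₀.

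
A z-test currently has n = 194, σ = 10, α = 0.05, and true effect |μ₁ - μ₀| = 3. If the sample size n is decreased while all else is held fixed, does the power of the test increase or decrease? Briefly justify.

Power decreases: a smaller n inflates the standard error σ/√n, pulling the sampling distribution under H₁ back toward the critical value.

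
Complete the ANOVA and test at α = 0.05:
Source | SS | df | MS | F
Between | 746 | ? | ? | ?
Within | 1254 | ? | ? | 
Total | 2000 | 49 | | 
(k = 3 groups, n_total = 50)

df_between = 2, df_within = 47. MS_between = 373.0, MS_within = 26.68. F = 13.98, F_crit ≈ 3.195. Reject H₀.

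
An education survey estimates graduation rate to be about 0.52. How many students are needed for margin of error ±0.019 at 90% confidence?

n = z²p(1-p)/E² = 1.645²×0.52×0.48/0.019² = 1871.0 → n = 1871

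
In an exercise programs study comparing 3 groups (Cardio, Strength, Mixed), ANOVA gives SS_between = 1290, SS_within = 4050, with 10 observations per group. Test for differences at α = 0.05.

df_between = 2, df_within = 27. F = MS_between/MS_within = 645.0/150.0 = 4.3. F_crit ≈ 3.354. Reject H₀. At least one mean differs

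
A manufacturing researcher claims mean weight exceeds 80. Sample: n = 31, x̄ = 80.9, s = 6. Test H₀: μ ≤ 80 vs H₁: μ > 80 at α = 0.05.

t = (80.9 - 80)/(6/√31) = 0.835, df = 30. Critical t = 1.697. Fail to reject H₀.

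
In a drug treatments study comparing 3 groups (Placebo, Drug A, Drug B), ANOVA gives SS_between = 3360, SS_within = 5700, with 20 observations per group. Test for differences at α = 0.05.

df_between = 2, df_within = 57. F = MS_between/MS_within = 1680.0/100.0 = 16.8. F_crit ≈ 3.159. Reject H₀. At least one mean differs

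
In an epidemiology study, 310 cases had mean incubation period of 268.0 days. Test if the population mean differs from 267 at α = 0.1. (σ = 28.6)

z = (x̄ - μ₀)/(σ/√n) = (268.0 - 267)/(28.6/√310) = 0.616. Critical value: ±1.645. Since |0.616| ≤ 1.645, Fail to reject H₀.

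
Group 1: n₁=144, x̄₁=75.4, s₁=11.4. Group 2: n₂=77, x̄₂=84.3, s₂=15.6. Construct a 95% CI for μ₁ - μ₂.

Difference = -8.9. SE = √(11.4²/144 + 15.6²/77) = 2.016. CI = (-12.85, -4.95)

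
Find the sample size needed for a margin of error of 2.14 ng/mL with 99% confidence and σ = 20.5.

n = (z*σ/E)² = (2.576×20.5/2.14)² = 608.9 → n = 609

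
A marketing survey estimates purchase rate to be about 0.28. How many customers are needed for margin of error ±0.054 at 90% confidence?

n = z²p(1-p)/E² = 1.645²×0.28×0.72/0.054² = 187.1 → n = 188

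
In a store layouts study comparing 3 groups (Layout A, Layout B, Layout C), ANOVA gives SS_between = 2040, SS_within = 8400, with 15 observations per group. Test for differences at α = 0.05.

df_between = 2, df_within = 42. F = MS_between/MS_within = 1020.0/200.0 = 5.1. F_crit ≈ 3.22. Reject H₀. At least one mean differs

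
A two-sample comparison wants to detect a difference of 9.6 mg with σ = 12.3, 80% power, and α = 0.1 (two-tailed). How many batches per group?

n per group = 2(z_α/2 + z_β)²σ²/d² = 2×(1.645 + 0.84)²×12.3²/9.6² = 20.3 → n = 21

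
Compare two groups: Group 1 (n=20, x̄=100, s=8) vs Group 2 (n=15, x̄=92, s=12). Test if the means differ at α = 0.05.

Pooled sp = 9.9. t = 2.367, df = 33. Critical t = ±2.035. Reject H₀.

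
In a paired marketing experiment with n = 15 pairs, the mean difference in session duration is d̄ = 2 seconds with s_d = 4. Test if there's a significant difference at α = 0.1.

t = d̄/(s_d/√n) = 2/(4/√15) = 1.936. df = 14, critical t = ±1.761. Reject H₀.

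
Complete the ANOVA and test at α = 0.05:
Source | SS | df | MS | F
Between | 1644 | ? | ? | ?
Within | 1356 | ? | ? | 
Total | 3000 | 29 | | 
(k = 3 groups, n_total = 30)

df_between = 2, df_within = 27. MS_between = 822.0, MS_within = 50.22. F = 16.367, F_crit ≈ 3.354. Reject H₀.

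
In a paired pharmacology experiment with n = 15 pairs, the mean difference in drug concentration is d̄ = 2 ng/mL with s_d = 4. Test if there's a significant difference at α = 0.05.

t = d̄/(s_d/√n) = 2/(4/√15) = 1.936. df = 14, critical t = ±2.145. Fail to reject H₀.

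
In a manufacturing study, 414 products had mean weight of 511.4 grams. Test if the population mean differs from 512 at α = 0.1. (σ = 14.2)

z = (x̄ - μ₀)/(σ/√n) = (511.4 - 512)/(14.2/√414) = -0.86. Critical value: ±1.645. Since |-0.86| ≤ 1.645, Fail to reject H₀.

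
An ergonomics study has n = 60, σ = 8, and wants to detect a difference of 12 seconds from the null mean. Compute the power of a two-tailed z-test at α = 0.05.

SE = σ/√n = 8/√60 = 1.033. Non-centrality λ = d/SE = 12/1.033 = 11.619. Power ≈ Φ(λ - z_{α/2}) = Φ(11.619 - 1.96) = Φ(9.659) = 1.0.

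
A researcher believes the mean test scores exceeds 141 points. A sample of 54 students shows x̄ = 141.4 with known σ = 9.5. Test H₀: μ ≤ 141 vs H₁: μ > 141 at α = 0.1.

z = 0.309. Critical value: 1.28. Fail to reject H₀.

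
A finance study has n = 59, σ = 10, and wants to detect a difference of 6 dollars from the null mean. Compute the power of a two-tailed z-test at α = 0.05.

SE = σ/√n = 10/√59 = 1.302. Non-centrality λ = d/SE = 6/1.302 = 4.609. Power ≈ Φ(λ - z_{α/2}) = Φ(4.609 - 1.96) = Φ(2.649) = 0.996.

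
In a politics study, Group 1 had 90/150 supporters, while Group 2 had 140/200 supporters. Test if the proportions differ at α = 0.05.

p̂₁ = 0.6, p̂₂ = 0.7, pooled p̂ = 0.657. z = -1.95. Critical: ±1.96. Fail to reject H₀.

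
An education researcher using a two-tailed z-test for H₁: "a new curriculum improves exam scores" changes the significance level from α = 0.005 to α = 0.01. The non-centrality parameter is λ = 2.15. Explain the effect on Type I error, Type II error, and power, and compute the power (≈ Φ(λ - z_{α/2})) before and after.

Increasing α from 0.005 to 0.01:
• Type I error rate increases (α is the Type I rate by definition).
• Critical value moves from z_{α/2} = 2.807 to 2.576, so power = Φ(λ - z_{α/2}) goes from Φ(2.15 - 2.807) = 0.256 to Φ(2.15 - 2.576) = 0.335.
• Type II error rate β = 1 - power therefore decreases (0.744 → 0.665).
Appropriate when false negatives are costly — here, keeping the old curriculum when the new one would have helped students.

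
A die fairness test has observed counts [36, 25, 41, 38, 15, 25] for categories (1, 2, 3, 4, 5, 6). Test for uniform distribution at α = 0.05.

Expected = 30 each. χ² = Σ(O-E)²/E = 16.533. df = 5, critical value = 11.07. Reject H₀.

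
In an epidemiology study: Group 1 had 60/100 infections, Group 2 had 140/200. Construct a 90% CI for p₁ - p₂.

p̂₁ = 0.6, p̂₂ = 0.7. Difference = -0.1. CI = (-0.197, -0.003)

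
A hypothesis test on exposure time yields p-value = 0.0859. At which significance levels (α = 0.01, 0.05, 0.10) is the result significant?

p = 0.0859. Significant at: α = 0.1.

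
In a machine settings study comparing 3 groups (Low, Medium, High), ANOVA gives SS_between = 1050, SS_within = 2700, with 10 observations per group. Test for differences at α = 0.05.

df_between = 2, df_within = 27. F = MS_between/MS_within = 525.0/100.0 = 5.25. F_crit ≈ 3.354. Reject H₀. At least one mean differs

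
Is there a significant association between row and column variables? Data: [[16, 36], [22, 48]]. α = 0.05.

χ² = 0.006. df = 1, critical = 3.841. Fail to reject H₀. No evidence of dependence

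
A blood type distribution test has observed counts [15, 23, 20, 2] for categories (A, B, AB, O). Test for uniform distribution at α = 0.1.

Expected = 15 each. χ² = Σ(O-E)²/E = 17.2. df = 3, critical value = 6.251. Reject H₀.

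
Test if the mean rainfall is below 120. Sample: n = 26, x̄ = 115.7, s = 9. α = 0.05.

t = (115.7 - 120)/(9/√26) = -2.436, df = 25. Critical t = -1.708. Reject H₀.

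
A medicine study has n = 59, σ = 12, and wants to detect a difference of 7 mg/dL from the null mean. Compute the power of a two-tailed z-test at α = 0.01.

SE = σ/√n = 12/√59 = 1.562. Non-centrality λ = d/SE = 7/1.562 = 4.481. Power ≈ Φ(λ - z_{α/2}) = Φ(4.481 - 2.576) = Φ(1.905) = 0.972.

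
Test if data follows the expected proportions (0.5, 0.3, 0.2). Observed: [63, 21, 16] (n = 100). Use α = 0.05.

Expected: [50.0, 30.0, 20.0]. χ² = 6.88. df = 2, critical = 5.991. Reject H₀.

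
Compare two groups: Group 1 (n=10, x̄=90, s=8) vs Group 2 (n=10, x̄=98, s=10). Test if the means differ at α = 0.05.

Pooled sp = 9.06. t = -1.975, df = 18. Critical t = ±2.101. Fail to reject H₀.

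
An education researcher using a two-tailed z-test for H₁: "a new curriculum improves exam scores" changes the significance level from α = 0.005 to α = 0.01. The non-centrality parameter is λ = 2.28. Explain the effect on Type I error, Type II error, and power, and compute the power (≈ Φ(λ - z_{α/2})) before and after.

Increasing α from 0.005 to 0.01:
• Type I error rate increases (α is the Type I rate by definition).
• Critical value moves from z_{α/2} = 2.807 to 2.576, so power = Φ(λ - z_{α/2}) goes from Φ(2.28 - 2.807) = 0.299 to Φ(2.28 - 2.576) = 0.384.
• Type II error rate β = 1 - power therefore decreases (0.701 → 0.616).
Appropriate when false negatives are costly — here, keeping the old curriculum when the new one would have helped students.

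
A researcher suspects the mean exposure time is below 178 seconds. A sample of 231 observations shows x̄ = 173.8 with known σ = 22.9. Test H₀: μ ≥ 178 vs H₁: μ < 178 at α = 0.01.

z = -2.788. Critical value: -2.33. Reject H₀.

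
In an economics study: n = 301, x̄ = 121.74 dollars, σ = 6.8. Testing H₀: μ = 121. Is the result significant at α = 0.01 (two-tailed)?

z = (121.74 - 121)/(6.8/√301) = 1.888. Since |z| ≤ 2.576, not significant at α = 0.01.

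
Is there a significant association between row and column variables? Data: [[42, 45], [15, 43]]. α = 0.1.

χ² = 7.328. df = 1, critical = 2.706. Reject H₀. Variables are dependent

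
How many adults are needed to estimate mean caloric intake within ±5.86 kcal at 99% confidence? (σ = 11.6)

n = (z*σ/E)² = (2.576×11.6/5.86)² = 26.002 → n = 27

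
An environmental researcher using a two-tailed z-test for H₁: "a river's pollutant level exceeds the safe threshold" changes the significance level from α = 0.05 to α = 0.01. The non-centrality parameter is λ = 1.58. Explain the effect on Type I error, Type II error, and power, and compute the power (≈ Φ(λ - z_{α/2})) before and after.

Decreasing α from 0.05 to 0.01:
• Type I error rate decreases (α is the Type I rate by definition).
• Critical value moves from z_{α/2} = 1.96 to 2.576, so power = Φ(λ - z_{α/2}) goes from Φ(1.58 - 1.96) = 0.352 to Φ(1.58 - 2.576) = 0.16.
• Type II error rate β = 1 - power therefore increases (0.648 → 0.84).
Appropriate when false positives are costly — here, shutting down a compliant factory unnecessarily.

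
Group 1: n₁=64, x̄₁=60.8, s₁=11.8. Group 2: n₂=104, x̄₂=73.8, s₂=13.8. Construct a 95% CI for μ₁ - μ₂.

Difference = -13.0. SE = √(11.8²/64 + 13.8²/104) = 2.002. CI = (-16.92, -9.08)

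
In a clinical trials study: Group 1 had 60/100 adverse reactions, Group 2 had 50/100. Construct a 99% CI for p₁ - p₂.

p̂₁ = 0.6, p̂₂ = 0.5. Difference = 0.1. CI = (-0.08, 0.28)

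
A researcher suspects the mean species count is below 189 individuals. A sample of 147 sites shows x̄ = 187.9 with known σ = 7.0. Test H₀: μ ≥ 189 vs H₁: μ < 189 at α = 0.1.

z = -1.905. Critical value: -1.28. Reject H₀.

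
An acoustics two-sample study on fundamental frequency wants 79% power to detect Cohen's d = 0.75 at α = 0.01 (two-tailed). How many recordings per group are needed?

z_{α/2} = 2.576, z_β = Φ⁻¹(0.79) = 0.806. For medium effect (d = 0.75): n per group = 2(z_{α/2} + z_β)²/d² = 2(2.576 + 0.806)²/0.75² = 40.7 → 41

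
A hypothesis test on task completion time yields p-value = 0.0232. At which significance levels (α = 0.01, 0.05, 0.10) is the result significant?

p = 0.0232. Significant at: α = 0.05, 0.1.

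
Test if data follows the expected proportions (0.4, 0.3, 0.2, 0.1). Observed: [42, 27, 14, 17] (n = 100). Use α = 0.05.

Expected: [40.0, 30.0, 20.0, 10.0]. χ² = 7.1. df = 3, critical = 7.815. Fail to reject H₀.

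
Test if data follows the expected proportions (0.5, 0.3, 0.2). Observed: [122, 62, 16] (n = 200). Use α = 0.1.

Expected: [100.0, 60.0, 40.0]. χ² = 19.307. df = 2, critical = 4.605. Reject H₀.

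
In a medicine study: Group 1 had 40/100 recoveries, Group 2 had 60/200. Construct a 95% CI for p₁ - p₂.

p̂₁ = 0.4, p̂₂ = 0.3. Difference = 0.1. CI = (-0.015, 0.215)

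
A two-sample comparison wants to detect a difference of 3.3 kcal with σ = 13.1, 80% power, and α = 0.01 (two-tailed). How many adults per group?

n per group = 2(z_α/2 + z_β)²σ²/d² = 2×(2.576 + 0.84)²×13.1²/3.3² = 367.8 → n = 368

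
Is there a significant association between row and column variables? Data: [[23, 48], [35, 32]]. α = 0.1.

χ² = 5.571. df = 1, critical = 2.706. Reject H₀. Variables are dependent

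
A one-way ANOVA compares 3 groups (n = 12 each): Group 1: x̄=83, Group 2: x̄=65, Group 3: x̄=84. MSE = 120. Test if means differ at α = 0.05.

Grand mean = 77.33. SS_between = 2744.0, MS_between = 1372.0. F = 11.433, F_crit ≈ 3.285. Reject H₀.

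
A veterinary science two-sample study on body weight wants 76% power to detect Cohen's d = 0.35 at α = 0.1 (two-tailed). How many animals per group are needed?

z_{α/2} = 1.645, z_β = Φ⁻¹(0.76) = 0.706. For small effect (d = 0.35): n per group = 2(z_{α/2} + z_β)²/d² = 2(1.645 + 0.706)²/0.35² = 90.2 → 91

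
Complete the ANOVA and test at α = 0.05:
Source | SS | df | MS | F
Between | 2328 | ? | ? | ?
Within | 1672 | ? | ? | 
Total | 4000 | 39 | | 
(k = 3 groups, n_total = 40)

df_between = 2, df_within = 37. MS_between = 1164.0, MS_within = 45.19. F = 25.758, F_crit ≈ 3.252. Reject H₀.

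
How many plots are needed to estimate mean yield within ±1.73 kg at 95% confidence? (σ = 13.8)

n = (z*σ/E)² = (1.96×13.8/1.73)² = 244.4 → n = 245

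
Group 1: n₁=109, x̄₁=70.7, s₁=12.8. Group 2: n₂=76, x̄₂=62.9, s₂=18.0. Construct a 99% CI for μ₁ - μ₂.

Difference = 7.8. SE = √(12.8²/109 + 18.0²/76) = 2.401. CI = (1.61, 13.99)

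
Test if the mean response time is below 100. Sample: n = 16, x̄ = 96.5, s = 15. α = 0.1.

t = (96.5 - 100)/(15/√16) = -0.933, df = 15. Critical t = -1.341. Fail to reject H₀.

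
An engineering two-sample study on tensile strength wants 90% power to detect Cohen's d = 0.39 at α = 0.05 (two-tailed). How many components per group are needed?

z_{α/2} = 1.96, z_β = Φ⁻¹(0.9) = 1.282. For small effect (d = 0.39): n per group = 2(z_{α/2} + z_β)²/d² = 2(1.96 + 1.282)²/0.39² = 138.2 → 139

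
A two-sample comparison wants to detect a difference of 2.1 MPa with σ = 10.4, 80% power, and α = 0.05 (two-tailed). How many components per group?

n per group = 2(z_α/2 + z_β)²σ²/d² = 2×(1.96 + 0.84)²×10.4²/2.1² = 384.6 → n = 385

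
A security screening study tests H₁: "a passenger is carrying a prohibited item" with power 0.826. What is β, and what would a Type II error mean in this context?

β = 1 - power = 1 - 0.826 = 0.174. A Type II error is failing to reject H₀ when H₀ is false (false negative) — here, failing to conclude that a passenger is carrying a prohibited item when in fact it is true. Consequence: letting a prohibited item through — security breach.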